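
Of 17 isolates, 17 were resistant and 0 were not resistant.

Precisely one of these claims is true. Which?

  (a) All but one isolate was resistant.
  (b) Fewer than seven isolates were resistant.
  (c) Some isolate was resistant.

|A| = 17, |A ∩ B| = 17, |A ∖ B| = 0.
(a) requires |A ∖ B| = 1: false.
(b) requires |A ∩ B| < 7: false.
(c) requires A ∩ B ≠ ∅ (|A ∩ B| ≥ 1): true.

(c)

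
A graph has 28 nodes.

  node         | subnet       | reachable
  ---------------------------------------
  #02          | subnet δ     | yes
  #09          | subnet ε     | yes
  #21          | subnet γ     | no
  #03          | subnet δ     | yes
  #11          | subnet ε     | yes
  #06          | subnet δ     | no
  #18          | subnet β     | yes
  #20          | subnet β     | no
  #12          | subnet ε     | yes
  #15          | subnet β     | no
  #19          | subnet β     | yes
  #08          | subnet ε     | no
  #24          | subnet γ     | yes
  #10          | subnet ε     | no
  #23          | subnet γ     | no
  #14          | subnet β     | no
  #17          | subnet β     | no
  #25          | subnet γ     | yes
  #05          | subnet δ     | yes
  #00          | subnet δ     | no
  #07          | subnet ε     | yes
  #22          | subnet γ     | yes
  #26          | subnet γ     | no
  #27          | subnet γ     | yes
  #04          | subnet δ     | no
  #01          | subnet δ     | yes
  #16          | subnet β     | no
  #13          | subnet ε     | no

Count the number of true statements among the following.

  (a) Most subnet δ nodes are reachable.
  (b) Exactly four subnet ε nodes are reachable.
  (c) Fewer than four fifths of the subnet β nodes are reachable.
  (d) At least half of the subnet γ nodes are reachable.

(a) subnet δ: |A| = 7, |A ∩ B| = 4; needs |A ∩ B| > |A ∖ B| — true.
(b) subnet ε: |A| = 7, |A ∩ B| = 4; needs |A ∩ B| = 4 — true.
(c) subnet β: |A| = 7, |A ∩ B| = 2; needs |A ∩ B| / |A| < 4/5 — true.
(d) subnet γ: |A| = 7, |A ∩ B| = 4; needs |A ∩ B| ≥ |A ∖ B| — true.

4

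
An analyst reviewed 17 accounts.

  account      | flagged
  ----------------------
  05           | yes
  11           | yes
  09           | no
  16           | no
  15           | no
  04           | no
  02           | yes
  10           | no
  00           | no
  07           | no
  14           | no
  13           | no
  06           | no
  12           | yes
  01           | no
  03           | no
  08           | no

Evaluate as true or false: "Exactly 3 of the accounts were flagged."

False

Truth condition: |A ∩ B| = 3.
|A| = 17, |A ∩ B| = 4, |A ∖ B| = 13.
|A ∩ B| = 4, so the statement is false.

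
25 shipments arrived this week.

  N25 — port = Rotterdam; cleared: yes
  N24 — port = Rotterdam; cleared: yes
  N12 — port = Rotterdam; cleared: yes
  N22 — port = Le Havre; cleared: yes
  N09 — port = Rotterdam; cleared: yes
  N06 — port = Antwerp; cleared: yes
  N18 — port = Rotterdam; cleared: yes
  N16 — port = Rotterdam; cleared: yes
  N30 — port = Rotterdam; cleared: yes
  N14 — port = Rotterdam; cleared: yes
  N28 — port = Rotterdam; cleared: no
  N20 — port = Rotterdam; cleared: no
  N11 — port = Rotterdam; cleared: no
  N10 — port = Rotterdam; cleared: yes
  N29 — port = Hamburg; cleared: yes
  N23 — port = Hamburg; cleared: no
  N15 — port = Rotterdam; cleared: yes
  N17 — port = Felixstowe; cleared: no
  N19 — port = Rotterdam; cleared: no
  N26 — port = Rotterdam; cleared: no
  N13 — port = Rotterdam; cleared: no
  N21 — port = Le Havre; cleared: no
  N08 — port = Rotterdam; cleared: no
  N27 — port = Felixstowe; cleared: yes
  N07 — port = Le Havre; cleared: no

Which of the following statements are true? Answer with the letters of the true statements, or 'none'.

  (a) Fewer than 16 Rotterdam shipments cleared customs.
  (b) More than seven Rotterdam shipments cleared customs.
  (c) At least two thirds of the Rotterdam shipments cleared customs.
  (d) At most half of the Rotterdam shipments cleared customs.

(a), (b)

|A| = 17, |A ∩ B| = 10, |A ∖ B| = 7.
(a) |A ∩ B| < 16: holds.
(b) |A ∩ B| > 7: holds.
(c) |A ∩ B| / |A| ≥ 2/3: fails.
(d) |A ∩ B| ≤ |A ∖ B|: fails.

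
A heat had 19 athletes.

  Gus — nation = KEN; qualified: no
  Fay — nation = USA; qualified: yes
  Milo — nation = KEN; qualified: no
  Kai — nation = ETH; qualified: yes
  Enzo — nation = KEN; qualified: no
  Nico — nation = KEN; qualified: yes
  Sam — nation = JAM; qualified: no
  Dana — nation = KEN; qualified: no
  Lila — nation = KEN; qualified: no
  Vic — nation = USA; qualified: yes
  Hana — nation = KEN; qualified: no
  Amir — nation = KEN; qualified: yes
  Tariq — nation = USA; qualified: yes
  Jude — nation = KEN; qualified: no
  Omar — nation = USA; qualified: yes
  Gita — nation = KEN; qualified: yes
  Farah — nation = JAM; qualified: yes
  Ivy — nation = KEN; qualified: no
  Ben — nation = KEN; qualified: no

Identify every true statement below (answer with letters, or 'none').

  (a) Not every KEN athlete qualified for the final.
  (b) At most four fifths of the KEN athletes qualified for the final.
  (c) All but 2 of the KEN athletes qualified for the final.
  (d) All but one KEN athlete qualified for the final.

|A| = 12, |A ∩ B| = 3, |A ∖ B| = 9.
(a) A ⊄ B (|A ∖ B| ≥ 1): holds.
(b) |A ∩ B| / |A| ≤ 4/5: holds.
(c) |A ∖ B| = 2: fails.
(d) |A ∖ B| = 1: fails.

(a), (b)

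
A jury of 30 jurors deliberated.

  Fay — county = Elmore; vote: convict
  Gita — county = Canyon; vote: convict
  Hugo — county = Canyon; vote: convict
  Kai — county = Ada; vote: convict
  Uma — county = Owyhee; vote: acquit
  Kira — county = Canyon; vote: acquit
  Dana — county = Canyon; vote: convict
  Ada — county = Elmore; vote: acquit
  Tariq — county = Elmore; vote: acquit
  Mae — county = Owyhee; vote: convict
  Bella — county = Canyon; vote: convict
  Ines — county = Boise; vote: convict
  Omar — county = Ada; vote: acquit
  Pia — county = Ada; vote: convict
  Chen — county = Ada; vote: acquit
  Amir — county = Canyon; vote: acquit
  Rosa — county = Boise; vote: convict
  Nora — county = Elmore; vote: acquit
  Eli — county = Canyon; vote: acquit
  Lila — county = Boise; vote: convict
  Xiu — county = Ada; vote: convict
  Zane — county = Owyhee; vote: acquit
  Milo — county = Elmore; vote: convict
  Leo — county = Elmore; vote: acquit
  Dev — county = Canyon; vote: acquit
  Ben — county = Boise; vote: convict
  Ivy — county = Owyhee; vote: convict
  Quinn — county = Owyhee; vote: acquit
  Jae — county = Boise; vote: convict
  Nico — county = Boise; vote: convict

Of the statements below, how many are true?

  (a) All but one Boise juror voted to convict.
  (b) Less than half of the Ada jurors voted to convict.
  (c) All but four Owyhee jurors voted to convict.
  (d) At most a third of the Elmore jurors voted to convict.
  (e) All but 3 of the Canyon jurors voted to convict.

1

(a) Boise: |A| = 6, |A ∩ B| = 6; needs |A ∖ B| = 1 — false.
(b) Ada: |A| = 5, |A ∩ B| = 3; needs |A ∩ B| < |A ∖ B| — false.
(c) Owyhee: |A| = 5, |A ∩ B| = 2; needs |A ∖ B| = 4 — false.
(d) Elmore: |A| = 6, |A ∩ B| = 2; needs |A ∩ B| / |A| ≤ 1/3 — true.
(e) Canyon: |A| = 8, |A ∩ B| = 4; needs |A ∖ B| = 3 — false.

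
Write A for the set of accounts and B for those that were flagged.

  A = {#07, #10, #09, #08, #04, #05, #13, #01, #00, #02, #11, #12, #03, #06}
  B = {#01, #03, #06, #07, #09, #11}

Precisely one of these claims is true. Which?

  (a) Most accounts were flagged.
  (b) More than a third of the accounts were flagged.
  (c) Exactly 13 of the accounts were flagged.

(b)

|A| = 14, |A ∩ B| = 6, |A ∖ B| = 8.
(a) requires |A ∩ B| > |A ∖ B|: false.
(b) requires |A ∩ B| / |A| > 1/3: true.
(c) requires |A ∩ B| = 13: false.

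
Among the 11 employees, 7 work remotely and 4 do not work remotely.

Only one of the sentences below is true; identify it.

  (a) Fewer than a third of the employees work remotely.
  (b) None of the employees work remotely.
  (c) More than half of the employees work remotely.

(c)

|A| = 11, |A ∩ B| = 7, |A ∖ B| = 4.
(a) requires |A ∩ B| / |A| < 1/3: false.
(b) requires A ∩ B = ∅ (|A ∩ B| = 0): false.
(c) requires |A ∩ B| > |A ∖ B|: true.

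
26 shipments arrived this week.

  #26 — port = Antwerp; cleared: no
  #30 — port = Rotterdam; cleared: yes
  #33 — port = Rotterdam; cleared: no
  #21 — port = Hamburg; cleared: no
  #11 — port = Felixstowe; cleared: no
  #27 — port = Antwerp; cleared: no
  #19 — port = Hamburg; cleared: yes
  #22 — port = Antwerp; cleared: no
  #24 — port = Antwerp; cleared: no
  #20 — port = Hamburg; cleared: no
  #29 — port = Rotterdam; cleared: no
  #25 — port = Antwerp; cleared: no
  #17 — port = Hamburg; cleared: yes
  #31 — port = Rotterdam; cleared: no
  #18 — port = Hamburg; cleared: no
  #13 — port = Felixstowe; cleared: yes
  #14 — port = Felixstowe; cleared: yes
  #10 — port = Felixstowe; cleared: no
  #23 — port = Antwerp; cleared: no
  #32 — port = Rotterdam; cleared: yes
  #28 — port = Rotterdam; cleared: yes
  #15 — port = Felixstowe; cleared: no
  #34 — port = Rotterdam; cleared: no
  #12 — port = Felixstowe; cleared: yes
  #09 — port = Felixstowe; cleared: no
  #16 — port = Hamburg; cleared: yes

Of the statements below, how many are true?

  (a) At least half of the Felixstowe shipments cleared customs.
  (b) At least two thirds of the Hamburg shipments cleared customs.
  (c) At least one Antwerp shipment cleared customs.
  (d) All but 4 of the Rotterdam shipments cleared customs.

1

(a) Felixstowe: |A| = 7, |A ∩ B| = 3; needs |A ∩ B| ≥ |A ∖ B| — false.
(b) Hamburg: |A| = 6, |A ∩ B| = 3; needs |A ∩ B| / |A| ≥ 2/3 — false.
(c) Antwerp: |A| = 6, |A ∩ B| = 0; needs A ∩ B ≠ ∅ (|A ∩ B| ≥ 1) — false.
(d) Rotterdam: |A| = 7, |A ∩ B| = 3; needs |A ∖ B| = 4 — true.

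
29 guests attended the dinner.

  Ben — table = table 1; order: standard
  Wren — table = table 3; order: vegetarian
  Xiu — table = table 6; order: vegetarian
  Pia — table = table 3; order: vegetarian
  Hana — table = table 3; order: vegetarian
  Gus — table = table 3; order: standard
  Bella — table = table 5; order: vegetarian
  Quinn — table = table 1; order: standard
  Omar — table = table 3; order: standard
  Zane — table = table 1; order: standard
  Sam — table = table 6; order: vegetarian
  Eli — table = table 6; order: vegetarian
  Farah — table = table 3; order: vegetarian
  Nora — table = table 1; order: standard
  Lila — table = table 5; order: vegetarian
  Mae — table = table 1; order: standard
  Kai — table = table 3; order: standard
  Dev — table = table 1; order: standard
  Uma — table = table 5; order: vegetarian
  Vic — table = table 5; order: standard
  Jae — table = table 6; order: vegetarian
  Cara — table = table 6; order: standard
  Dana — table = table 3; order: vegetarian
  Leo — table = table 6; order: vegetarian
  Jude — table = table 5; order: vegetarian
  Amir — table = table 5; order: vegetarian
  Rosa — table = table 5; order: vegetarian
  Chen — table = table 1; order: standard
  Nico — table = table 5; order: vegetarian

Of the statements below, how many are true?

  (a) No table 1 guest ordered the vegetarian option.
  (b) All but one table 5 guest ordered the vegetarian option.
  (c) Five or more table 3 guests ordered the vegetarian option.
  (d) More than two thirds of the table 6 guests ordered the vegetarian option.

(a) table 1: |A| = 7, |A ∩ B| = 0; needs A ∩ B = ∅ (|A ∩ B| = 0) — true.
(b) table 5: |A| = 8, |A ∩ B| = 7; needs |A ∖ B| = 1 — true.
(c) table 3: |A| = 8, |A ∩ B| = 5; needs |A ∩ B| ≥ 5 — true.
(d) table 6: |A| = 6, |A ∩ B| = 5; needs |A ∩ B| / |A| > 2/3 — true.

4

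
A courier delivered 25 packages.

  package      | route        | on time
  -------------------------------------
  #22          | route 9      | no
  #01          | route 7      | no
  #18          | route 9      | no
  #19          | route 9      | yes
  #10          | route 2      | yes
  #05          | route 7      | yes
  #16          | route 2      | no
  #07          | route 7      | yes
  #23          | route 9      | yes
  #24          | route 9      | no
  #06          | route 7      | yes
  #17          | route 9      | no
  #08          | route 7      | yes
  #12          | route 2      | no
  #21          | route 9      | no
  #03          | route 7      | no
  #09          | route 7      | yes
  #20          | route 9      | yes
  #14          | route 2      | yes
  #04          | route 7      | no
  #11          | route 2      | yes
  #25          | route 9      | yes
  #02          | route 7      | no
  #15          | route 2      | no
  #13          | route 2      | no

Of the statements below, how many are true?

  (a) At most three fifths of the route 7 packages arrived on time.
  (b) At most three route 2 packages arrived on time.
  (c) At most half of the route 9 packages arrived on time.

3

(a) route 7: |A| = 9, |A ∩ B| = 5; needs |A ∩ B| / |A| ≤ 3/5 — true.
(b) route 2: |A| = 7, |A ∩ B| = 3; needs |A ∩ B| ≤ 3 — true.
(c) route 9: |A| = 9, |A ∩ B| = 4; needs |A ∩ B| ≤ |A ∖ B| — true.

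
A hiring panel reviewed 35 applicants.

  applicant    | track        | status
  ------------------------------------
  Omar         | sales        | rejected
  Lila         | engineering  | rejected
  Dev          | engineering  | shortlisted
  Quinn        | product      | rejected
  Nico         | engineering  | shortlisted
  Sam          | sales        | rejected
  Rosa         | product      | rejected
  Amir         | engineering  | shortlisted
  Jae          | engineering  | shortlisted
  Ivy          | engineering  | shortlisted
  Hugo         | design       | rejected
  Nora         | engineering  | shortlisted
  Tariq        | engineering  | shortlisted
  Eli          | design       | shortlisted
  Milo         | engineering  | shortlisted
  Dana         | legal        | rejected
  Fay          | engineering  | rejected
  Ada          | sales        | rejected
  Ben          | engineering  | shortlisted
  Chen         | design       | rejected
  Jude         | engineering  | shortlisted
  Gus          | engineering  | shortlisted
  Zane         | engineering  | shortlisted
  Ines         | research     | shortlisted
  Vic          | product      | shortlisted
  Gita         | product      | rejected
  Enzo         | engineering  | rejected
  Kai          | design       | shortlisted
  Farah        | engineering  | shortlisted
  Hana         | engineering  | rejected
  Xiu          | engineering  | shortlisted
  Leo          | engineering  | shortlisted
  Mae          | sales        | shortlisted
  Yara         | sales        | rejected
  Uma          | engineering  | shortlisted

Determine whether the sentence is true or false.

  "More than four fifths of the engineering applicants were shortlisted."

False

The determiner here denotes the relation: |A ∩ B| / |A| > 4/5.
|A| = 20, |A ∩ B| = 16, |A ∖ B| = 4.
|A ∩ B|/|A| = 16/20, so the statement is false.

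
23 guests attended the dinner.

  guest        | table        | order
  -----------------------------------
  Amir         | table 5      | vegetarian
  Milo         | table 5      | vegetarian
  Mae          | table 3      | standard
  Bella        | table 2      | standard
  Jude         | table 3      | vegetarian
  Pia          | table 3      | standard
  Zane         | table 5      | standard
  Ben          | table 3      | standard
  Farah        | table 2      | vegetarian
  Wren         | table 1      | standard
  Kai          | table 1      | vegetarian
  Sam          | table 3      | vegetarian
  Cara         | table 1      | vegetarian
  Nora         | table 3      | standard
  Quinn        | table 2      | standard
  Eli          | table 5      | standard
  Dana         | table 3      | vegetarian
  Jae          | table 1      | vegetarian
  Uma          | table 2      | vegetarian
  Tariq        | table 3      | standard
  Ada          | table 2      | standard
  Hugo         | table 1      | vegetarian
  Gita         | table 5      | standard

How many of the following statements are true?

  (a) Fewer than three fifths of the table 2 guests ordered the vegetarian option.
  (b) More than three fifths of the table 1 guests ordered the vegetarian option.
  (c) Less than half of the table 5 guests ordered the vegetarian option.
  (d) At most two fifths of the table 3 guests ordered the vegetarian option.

4

(a) table 2: |A| = 5, |A ∩ B| = 2; needs |A ∩ B| / |A| < 3/5 — true.
(b) table 1: |A| = 5, |A ∩ B| = 4; needs |A ∩ B| / |A| > 3/5 — true.
(c) table 5: |A| = 5, |A ∩ B| = 2; needs |A ∩ B| < |A ∖ B| — true.
(d) table 3: |A| = 8, |A ∩ B| = 3; needs |A ∩ B| / |A| ≤ 2/5 — true.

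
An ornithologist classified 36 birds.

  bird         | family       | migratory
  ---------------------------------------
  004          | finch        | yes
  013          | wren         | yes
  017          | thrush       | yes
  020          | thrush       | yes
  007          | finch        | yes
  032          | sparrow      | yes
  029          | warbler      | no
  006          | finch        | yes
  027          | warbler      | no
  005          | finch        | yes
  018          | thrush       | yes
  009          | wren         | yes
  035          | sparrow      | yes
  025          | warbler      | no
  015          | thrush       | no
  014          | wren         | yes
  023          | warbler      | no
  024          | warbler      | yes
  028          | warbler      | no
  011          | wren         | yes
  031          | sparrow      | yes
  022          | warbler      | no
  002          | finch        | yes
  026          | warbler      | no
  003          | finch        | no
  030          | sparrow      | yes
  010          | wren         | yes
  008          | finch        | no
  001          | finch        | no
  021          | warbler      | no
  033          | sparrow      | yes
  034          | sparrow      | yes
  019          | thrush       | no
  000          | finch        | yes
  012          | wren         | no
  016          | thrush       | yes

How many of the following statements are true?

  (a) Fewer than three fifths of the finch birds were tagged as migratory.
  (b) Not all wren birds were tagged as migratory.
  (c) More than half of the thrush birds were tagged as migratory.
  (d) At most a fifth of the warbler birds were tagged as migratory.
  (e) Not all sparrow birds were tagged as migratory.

(a) finch: |A| = 9, |A ∩ B| = 6; needs |A ∩ B| / |A| < 3/5 — false.
(b) wren: |A| = 6, |A ∩ B| = 5; needs A ⊄ B (|A ∖ B| ≥ 1) — true.
(c) thrush: |A| = 6, |A ∩ B| = 4; needs |A ∩ B| > |A ∖ B| — true.
(d) warbler: |A| = 9, |A ∩ B| = 1; needs |A ∩ B| / |A| ≤ 1/5 — true.
(e) sparrow: |A| = 6, |A ∩ B| = 6; needs A ⊄ B (|A ∖ B| ≥ 1) — false.

3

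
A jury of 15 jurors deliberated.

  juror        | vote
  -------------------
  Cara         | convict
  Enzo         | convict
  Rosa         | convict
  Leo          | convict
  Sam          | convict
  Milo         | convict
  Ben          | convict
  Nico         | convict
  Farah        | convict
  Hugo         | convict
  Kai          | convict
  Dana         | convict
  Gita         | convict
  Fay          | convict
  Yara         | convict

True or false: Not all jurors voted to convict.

False

The determiner here denotes the relation: A ⊄ B (|A ∖ B| ≥ 1).
|A| = 15, |A ∩ B| = 15, |A ∖ B| = 0.
So the statement is false.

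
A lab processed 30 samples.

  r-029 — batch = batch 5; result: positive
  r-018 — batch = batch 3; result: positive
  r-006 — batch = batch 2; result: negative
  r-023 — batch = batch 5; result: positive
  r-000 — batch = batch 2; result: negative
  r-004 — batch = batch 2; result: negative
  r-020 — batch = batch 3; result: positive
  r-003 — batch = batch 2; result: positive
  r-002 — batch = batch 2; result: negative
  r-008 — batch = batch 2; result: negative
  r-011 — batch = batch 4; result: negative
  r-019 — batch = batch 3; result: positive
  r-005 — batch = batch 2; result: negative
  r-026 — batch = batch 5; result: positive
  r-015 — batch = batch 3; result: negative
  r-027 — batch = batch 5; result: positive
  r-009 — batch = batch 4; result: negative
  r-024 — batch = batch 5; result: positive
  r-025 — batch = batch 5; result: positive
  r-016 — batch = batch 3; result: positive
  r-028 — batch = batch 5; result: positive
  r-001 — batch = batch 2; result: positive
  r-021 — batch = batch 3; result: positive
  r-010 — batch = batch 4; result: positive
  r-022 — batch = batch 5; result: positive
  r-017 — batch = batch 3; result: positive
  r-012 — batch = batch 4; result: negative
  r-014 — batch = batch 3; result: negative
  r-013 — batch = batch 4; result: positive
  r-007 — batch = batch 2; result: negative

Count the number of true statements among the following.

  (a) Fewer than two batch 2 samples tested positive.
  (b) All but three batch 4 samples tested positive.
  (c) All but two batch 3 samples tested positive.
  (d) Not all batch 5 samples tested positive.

2

(a) batch 2: |A| = 9, |A ∩ B| = 2; needs |A ∩ B| < 2 — false.
(b) batch 4: |A| = 5, |A ∩ B| = 2; needs |A ∖ B| = 3 — true.
(c) batch 3: |A| = 8, |A ∩ B| = 6; needs |A ∖ B| = 2 — true.
(d) batch 5: |A| = 8, |A ∩ B| = 8; needs A ⊄ B (|A ∖ B| ≥ 1) — false.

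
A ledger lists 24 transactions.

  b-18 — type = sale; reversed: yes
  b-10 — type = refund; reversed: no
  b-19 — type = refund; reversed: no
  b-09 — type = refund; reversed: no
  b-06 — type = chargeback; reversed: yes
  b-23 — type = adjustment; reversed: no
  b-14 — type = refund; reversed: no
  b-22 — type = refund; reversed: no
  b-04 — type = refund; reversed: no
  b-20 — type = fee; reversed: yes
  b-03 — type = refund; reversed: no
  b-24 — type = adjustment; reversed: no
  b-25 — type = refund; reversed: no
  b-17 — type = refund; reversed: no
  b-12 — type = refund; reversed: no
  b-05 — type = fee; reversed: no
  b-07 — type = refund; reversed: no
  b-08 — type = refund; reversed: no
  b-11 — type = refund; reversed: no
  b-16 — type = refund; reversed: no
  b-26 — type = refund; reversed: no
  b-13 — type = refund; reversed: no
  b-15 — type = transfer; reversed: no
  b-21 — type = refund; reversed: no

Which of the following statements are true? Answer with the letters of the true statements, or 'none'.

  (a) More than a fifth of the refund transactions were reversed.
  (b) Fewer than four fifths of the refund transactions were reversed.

|A| = 17, |A ∩ B| = 0, |A ∖ B| = 17.
(a) |A ∩ B| / |A| > 1/5: fails.
(b) |A ∩ B| / |A| < 4/5: holds.

(b)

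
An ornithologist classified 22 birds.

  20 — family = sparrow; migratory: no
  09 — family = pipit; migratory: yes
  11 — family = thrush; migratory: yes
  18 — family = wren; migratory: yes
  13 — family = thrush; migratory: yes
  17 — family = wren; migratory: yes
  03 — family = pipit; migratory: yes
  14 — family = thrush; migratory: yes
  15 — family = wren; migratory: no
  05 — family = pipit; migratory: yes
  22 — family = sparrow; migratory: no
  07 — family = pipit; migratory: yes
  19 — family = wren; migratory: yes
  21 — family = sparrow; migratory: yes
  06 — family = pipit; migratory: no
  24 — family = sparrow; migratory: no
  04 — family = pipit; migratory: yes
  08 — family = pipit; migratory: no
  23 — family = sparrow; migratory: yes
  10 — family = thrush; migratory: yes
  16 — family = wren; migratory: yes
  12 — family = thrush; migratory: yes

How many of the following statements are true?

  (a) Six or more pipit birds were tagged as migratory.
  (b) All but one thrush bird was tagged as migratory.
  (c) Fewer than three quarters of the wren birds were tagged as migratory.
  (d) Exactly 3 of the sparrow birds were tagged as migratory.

(a) pipit: |A| = 7, |A ∩ B| = 5; needs |A ∩ B| ≥ 6 — false.
(b) thrush: |A| = 5, |A ∩ B| = 5; needs |A ∖ B| = 1 — false.
(c) wren: |A| = 5, |A ∩ B| = 4; needs |A ∩ B| / |A| < 3/4 — false.
(d) sparrow: |A| = 5, |A ∩ B| = 2; needs |A ∩ B| = 3 — false.

0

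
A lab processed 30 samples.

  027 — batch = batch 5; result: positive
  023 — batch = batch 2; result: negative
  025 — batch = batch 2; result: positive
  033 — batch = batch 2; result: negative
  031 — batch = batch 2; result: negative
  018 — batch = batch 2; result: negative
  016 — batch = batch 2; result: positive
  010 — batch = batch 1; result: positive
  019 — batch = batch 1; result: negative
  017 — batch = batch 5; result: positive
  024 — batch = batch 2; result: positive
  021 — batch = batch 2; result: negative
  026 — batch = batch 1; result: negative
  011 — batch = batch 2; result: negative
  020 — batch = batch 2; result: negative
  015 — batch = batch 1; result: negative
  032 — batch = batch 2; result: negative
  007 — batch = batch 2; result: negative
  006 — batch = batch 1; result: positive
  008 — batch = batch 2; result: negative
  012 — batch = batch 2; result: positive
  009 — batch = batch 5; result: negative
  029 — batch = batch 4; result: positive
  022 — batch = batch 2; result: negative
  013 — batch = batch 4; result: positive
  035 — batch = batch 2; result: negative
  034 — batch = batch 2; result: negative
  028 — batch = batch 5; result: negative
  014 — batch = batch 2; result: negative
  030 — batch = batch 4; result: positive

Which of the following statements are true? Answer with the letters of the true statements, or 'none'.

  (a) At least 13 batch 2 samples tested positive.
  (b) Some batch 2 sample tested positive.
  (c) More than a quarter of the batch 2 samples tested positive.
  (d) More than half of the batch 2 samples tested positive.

|A| = 18, |A ∩ B| = 4, |A ∖ B| = 14.
(a) |A ∩ B| ≥ 13: fails.
(b) A ∩ B ≠ ∅ (|A ∩ B| ≥ 1): holds.
(c) |A ∩ B| / |A| > 1/4: fails.
(d) |A ∩ B| > |A ∖ B|: fails.

(b)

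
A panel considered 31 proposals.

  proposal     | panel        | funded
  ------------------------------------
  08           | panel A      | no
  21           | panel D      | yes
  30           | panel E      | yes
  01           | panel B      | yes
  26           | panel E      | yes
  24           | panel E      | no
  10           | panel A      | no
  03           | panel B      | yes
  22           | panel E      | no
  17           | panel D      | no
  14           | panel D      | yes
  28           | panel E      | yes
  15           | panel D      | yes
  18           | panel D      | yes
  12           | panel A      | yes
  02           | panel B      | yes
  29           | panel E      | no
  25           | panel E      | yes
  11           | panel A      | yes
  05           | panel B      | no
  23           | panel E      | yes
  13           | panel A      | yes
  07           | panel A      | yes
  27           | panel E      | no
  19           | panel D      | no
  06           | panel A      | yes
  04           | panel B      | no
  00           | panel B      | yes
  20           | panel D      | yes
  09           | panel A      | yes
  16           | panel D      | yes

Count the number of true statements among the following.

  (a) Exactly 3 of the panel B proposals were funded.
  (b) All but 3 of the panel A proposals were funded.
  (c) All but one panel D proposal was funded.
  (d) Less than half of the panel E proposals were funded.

0

(a) panel B: |A| = 6, |A ∩ B| = 4; needs |A ∩ B| = 3 — false.
(b) panel A: |A| = 8, |A ∩ B| = 6; needs |A ∖ B| = 3 — false.
(c) panel D: |A| = 8, |A ∩ B| = 6; needs |A ∖ B| = 1 — false.
(d) panel E: |A| = 9, |A ∩ B| = 5; needs |A ∩ B| < |A ∖ B| — false.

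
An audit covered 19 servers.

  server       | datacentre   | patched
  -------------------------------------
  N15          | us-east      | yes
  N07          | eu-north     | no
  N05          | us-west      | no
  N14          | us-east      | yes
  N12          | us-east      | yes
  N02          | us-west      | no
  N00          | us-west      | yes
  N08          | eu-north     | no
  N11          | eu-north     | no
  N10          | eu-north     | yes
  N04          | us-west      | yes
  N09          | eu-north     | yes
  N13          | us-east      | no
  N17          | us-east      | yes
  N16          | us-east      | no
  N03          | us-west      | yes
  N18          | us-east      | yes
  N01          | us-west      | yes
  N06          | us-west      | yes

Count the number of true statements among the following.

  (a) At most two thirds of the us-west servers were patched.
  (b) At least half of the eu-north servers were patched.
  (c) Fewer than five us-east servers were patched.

0

(a) us-west: |A| = 7, |A ∩ B| = 5; needs |A ∩ B| / |A| ≤ 2/3 — false.
(b) eu-north: |A| = 5, |A ∩ B| = 2; needs |A ∩ B| ≥ |A ∖ B| — false.
(c) us-east: |A| = 7, |A ∩ B| = 5; needs |A ∩ B| < 5 — false.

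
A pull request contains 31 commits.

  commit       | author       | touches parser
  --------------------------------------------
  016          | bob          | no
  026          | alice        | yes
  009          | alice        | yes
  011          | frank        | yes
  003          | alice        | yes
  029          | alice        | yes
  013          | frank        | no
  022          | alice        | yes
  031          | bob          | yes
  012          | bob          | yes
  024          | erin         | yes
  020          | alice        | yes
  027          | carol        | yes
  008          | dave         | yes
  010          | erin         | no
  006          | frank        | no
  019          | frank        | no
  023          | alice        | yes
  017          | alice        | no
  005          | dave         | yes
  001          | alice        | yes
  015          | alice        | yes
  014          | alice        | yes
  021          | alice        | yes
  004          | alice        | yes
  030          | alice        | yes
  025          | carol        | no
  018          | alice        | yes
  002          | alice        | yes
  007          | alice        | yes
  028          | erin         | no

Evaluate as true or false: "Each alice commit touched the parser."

False

'Each alice commit touched the parser' holds iff A ⊆ B, i.e. every element of A is in B (|A ∖ B| = 0).
|A| = 17, |A ∩ B| = 16, |A ∖ B| = 1.
So the statement is false.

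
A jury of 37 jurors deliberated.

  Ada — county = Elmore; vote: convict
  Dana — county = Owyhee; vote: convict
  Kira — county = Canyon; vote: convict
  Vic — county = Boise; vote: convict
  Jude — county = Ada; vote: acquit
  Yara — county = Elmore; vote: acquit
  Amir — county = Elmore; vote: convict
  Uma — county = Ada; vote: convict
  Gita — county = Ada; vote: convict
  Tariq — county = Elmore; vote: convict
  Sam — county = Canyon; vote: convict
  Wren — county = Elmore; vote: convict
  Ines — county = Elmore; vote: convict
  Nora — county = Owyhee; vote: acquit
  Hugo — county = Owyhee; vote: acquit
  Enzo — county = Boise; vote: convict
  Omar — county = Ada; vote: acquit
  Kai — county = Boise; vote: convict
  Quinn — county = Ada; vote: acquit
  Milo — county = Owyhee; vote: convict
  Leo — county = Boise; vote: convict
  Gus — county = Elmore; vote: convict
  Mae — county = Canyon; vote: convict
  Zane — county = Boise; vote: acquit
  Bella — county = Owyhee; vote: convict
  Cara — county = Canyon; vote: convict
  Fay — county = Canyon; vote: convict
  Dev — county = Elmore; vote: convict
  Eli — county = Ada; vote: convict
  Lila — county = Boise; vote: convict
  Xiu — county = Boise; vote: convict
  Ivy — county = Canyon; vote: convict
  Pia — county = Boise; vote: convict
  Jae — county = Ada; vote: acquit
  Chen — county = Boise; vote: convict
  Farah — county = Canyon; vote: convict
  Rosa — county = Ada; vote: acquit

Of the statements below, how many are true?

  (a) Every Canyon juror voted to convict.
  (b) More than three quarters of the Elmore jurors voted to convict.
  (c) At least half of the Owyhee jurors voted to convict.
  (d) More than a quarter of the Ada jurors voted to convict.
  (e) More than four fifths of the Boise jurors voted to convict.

5

(a) Canyon: |A| = 7, |A ∩ B| = 7; needs A ⊆ B, i.e. every element of A is in B (|A ∖ B| = 0) — true.
(b) Elmore: |A| = 8, |A ∩ B| = 7; needs |A ∩ B| / |A| > 3/4 — true.
(c) Owyhee: |A| = 5, |A ∩ B| = 3; needs |A ∩ B| ≥ |A ∖ B| — true.
(d) Ada: |A| = 8, |A ∩ B| = 3; needs |A ∩ B| / |A| > 1/4 — true.
(e) Boise: |A| = 9, |A ∩ B| = 8; needs |A ∩ B| / |A| > 4/5 — true.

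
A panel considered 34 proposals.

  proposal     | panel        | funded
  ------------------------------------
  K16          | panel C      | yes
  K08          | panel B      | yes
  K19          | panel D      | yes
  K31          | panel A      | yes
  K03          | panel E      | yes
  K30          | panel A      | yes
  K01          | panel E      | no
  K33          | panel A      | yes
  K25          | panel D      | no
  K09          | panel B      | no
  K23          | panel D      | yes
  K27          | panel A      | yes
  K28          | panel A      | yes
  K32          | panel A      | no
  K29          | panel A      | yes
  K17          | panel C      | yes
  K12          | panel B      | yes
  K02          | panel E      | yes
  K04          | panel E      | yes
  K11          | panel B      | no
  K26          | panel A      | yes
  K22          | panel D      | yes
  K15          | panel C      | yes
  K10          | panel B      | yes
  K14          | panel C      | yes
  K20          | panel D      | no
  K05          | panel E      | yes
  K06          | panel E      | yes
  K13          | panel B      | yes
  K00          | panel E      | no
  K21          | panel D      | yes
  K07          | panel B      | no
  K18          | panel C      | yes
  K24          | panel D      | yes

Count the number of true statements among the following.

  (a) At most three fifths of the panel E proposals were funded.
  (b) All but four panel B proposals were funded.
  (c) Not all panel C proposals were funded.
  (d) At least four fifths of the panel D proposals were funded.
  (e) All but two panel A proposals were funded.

(a) panel E: |A| = 7, |A ∩ B| = 5; needs |A ∩ B| / |A| ≤ 3/5 — false.
(b) panel B: |A| = 7, |A ∩ B| = 4; needs |A ∖ B| = 4 — false.
(c) panel C: |A| = 5, |A ∩ B| = 5; needs A ⊄ B (|A ∖ B| ≥ 1) — false.
(d) panel D: |A| = 7, |A ∩ B| = 5; needs |A ∩ B| / |A| ≥ 4/5 — false.
(e) panel A: |A| = 8, |A ∩ B| = 7; needs |A ∖ B| = 2 — false.

0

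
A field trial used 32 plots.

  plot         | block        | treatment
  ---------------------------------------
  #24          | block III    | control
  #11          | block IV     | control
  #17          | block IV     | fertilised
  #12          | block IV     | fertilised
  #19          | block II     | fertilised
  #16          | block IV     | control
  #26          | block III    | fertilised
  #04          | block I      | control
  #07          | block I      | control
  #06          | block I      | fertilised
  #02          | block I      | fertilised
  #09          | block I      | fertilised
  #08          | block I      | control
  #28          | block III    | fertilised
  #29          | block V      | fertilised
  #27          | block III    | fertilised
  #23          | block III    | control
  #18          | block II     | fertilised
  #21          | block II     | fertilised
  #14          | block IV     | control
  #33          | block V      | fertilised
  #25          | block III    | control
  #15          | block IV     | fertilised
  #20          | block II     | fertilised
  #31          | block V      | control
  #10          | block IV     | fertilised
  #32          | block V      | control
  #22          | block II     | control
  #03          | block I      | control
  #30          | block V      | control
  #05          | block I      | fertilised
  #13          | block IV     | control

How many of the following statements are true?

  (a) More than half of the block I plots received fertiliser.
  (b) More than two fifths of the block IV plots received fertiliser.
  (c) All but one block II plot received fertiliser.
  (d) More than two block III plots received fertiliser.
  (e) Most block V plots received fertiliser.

(a) block I: |A| = 8, |A ∩ B| = 4; needs |A ∩ B| > |A ∖ B| — false.
(b) block IV: |A| = 8, |A ∩ B| = 4; needs |A ∩ B| / |A| > 2/5 — true.
(c) block II: |A| = 5, |A ∩ B| = 4; needs |A ∖ B| = 1 — true.
(d) block III: |A| = 6, |A ∩ B| = 3; needs |A ∩ B| > 2 — true.
(e) block V: |A| = 5, |A ∩ B| = 2; needs |A ∩ B| > |A ∖ B| — false.

3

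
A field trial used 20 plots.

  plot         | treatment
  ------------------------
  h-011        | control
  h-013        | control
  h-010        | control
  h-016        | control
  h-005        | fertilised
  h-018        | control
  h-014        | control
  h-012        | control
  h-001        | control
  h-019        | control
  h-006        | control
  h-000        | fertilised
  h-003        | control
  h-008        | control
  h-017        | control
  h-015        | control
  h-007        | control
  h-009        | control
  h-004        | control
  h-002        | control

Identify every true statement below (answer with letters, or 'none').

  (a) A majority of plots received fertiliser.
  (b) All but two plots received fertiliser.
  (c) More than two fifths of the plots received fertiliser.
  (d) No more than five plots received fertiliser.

(d)

|A| = 20, |A ∩ B| = 2, |A ∖ B| = 18.
(a) |A ∩ B| > |A ∖ B|: fails.
(b) |A ∖ B| = 2: fails.
(c) |A ∩ B| / |A| > 2/5: fails.
(d) |A ∩ B| ≤ 5: holds.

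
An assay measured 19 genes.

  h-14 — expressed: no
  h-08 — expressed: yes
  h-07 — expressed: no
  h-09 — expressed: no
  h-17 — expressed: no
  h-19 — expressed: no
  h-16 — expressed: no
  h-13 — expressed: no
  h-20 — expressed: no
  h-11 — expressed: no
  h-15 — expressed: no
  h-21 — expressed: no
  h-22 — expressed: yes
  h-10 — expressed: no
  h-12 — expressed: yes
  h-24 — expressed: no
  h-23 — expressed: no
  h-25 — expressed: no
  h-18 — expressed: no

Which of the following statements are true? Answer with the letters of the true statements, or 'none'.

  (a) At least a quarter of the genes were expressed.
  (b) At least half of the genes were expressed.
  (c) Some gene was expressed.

|A| = 19, |A ∩ B| = 3, |A ∖ B| = 16.
(a) |A ∩ B| / |A| ≥ 1/4: fails.
(b) |A ∩ B| ≥ |A ∖ B|: fails.
(c) A ∩ B ≠ ∅ (|A ∩ B| ≥ 1): holds.

(c)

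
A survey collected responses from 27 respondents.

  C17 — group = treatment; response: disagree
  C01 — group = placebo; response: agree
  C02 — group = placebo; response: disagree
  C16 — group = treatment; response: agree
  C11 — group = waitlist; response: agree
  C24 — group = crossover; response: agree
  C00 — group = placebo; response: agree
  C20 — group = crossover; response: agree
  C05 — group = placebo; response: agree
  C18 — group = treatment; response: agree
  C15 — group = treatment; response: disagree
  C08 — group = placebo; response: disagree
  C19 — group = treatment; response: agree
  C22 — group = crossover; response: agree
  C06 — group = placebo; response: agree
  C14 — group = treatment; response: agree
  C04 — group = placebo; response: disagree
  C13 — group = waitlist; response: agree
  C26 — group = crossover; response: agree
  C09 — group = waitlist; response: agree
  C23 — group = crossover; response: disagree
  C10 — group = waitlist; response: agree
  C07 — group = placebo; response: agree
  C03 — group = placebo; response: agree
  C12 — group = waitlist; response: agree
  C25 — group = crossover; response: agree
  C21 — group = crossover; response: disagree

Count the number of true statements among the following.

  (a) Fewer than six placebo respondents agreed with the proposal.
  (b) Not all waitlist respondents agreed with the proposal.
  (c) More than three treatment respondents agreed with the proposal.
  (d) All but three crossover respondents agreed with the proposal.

(a) placebo: |A| = 9, |A ∩ B| = 6; needs |A ∩ B| < 6 — false.
(b) waitlist: |A| = 5, |A ∩ B| = 5; needs A ⊄ B (|A ∖ B| ≥ 1) — false.
(c) treatment: |A| = 6, |A ∩ B| = 4; needs |A ∩ B| > 3 — true.
(d) crossover: |A| = 7, |A ∩ B| = 5; needs |A ∖ B| = 3 — false.

1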